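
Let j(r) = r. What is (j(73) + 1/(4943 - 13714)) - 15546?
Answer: -135713684/8771 ≈ -15473.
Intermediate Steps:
(j(73) + 1/(4943 - 13714)) - 15546 = (73 + 1/(4943 - 13714)) - 15546 = (73 + 1/(-8771)) - 15546 = (73 - 1/8771) - 15546 = 640282/8771 - 15546 = -135713684/8771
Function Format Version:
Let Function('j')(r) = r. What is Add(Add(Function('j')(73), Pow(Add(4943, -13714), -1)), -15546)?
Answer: Rational(-135713684, 8771) ≈ -15473.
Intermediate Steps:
Add(Add(Function('j')(73), Pow(Add(4943, -13714), -1)), -15546) = Add(Add(73, Pow(Add(4943, -13714), -1)), -15546) = Add(Add(73, Pow(-8771, -1)), -15546) = Add(Add(73, Rational(-1, 8771)), -15546) = Add(Rational(640282, 8771), -15546) = Rational(-135713684, 8771)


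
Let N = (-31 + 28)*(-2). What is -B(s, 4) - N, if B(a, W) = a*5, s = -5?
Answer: 19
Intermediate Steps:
B(a, W) = 5*a
N = 6 (N = -3*(-2) = 6)
-B(s, 4) - N = -5*(-5) - 1*6 = -1*(-25) - 6 = 25 - 6 = 19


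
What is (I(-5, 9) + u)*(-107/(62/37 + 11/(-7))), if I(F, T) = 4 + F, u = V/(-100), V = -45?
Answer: 304843/540 ≈ 564.52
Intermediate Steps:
u = 9/20 (u = -45/(-100) = -45*(-1/100) = 9/20 ≈ 0.45000)
(I(-5, 9) + u)*(-107/(62/37 + 11/(-7))) = ((4 - 5) + 9/20)*(-107/(62/37 + 11/(-7))) = (-1 + 9/20)*(-107/(62*(1/37) + 11*(-⅐))) = -(-1177)/(20*(62/37 - 11/7)) = -(-1177)/(20*27/259) = -(-1177)*259/(20*27) = -11/20*(-27713/27) = 304843/540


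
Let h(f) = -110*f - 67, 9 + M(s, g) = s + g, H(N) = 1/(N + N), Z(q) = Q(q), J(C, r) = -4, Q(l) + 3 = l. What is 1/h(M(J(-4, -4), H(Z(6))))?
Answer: 3/4034 ≈ 0.00074368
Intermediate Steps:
Q(l) = -3 + l
Z(q) = -3 + q
H(N) = 1/(2*N)
M(s, g) = -9 + g + s (M(s, g) = -9 + (s + g) = -9 + (g + s) = -9 + g + s)
h(f) = -67 - 110*f
1/h(M(J(-4, -4), H(Z(6)))) = 1/(-67 - 110*(-9 + 1/(2*(-3 + 6)) - 4)) = 1/(-67 - 110*(-9 + (1/2)/3 - 4)) = 1/(-67 - 110*(-9 + (1/2)*(1/3) - 4)) = 1/(-67 - 110*(-9 + 1/6 - 4)) = 1/(-67 - 110*(-77/6)) = 1/(-67 + 4235/3) = 1/(4034/3) = 3/4034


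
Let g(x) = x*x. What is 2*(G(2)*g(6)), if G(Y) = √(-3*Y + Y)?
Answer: 144*I ≈ 144.0*I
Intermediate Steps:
G(Y) = √2*√(-Y) (G(Y) = √(-2*Y) = √2*√(-Y))
g(x) = x²
2*(G(2)*g(6)) = 2*((√2*√(-1*2))*6²) = 2*((√2*√(-2))*36) = 2*((√2*(I*√2))*36) = 2*((2*I)*36) = 2*(72*I) = 144*I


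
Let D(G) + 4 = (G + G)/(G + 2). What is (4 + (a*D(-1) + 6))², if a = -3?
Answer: 784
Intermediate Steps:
D(G) = -4 + 2*G/(2 + G) (D(G) = -4 + (G + G)/(G + 2) = -4 + (2*G)/(2 + G) = -4 + 2*G/(2 + G))
(4 + (a*D(-1) + 6))² = (4 + (-6*(-4 - 1*(-1))/(2 - 1) + 6))² = (4 + (-6*(-4 + 1)/1 + 6))² = (4 + (-6*(-3) + 6))² = (4 + (-3*(-6) + 6))² = (4 + (18 + 6))² = (4 + 24)² = 28² = 784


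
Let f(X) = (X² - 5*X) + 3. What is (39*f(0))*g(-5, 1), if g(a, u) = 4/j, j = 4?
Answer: 117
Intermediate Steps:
f(X) = 3 + X² - 5*X
g(a, u) = 1 (g(a, u) = 4/4 = 4*(¼) = 1)
(39*f(0))*g(-5, 1) = (39*(3 + 0² - 5*0))*1 = (39*(3 + 0 + 0))*1 = (39*3)*1 = 117*1 = 117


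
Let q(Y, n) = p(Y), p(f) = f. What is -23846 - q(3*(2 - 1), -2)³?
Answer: -23873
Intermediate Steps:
q(Y, n) = Y
-23846 - q(3*(2 - 1), -2)³ = -23846 - (3*(2 - 1))³ = -23846 - (3*1)³ = -23846 - 1*3³ = -23846 - 1*27 = -23846 - 27 = -23873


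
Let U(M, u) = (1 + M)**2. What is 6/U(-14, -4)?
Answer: 6/169 ≈ 0.035503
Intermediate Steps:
6/U(-14, -4) = 6/((1 - 14)**2) = 6/((-13)**2) = 6/169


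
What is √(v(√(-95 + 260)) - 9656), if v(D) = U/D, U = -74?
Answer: √(-262884600 - 12210*√165)/165 ≈ 98.294*I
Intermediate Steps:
v(D) = -74/D
√(v(√(-95 + 260)) - 9656) = √(-74/√(-95 + 260) - 9656) = √(-74*√165/165 - 9656) = √(-9656 - 74*√165/165)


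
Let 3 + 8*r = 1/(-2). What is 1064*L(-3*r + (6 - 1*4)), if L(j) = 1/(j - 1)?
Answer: 17024/37 ≈ 460.11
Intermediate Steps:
r = -7/16 (r = -3/8 + (⅛)/(-2) = -3/8 + (⅛)*(-½) = -3/8 - 1/16 = -7/16 ≈ -0.43750)
L(j) = 1/(-1 + j)
1064*L(-3*r + (6 - 1*4)) = 1064/(-1 + (-3*(-7/16) + (6 - 1*4))) = 1064/(-1 + (21/16 + (6 - 4))) = 1064/(-1 + (21/16 + 2)) = 1064/(-1 + 53/16) = 1064/(37/16) = 1064*(16/37) = 17024/37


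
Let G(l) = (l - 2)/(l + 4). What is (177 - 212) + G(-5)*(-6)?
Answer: -77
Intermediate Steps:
G(l) = (-2 + l)/(4 + l)
(177 - 212) + G(-5)*(-6) = (177 - 212) + ((-2 - 5)/(4 - 5))*(-6) = -35 + (-7/(-1))*(-6) = -35 - 1*(-7)*(-6) = -35 + 7*(-6) = -35 - 42 = -77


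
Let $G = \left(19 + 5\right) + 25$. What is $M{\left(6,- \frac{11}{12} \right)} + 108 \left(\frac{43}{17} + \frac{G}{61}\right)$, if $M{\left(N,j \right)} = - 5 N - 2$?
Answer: $\frac{340064}{1037} \approx 327.93$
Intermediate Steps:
$M{\left(N,j \right)} = -2 - 5 N$
$G = 49$ ($G = 24 + 25 = 49$)
$M{\left(6,- \frac{11}{12} \right)} + 108 \left(\frac{43}{17} + \frac{G}{61}\right) = \left(-2 - 30\right) + 108 \left(\frac{43}{17} + \frac{49}{61}\right) = \left(-2 - 30\right) + 108 \left(43 \cdot \frac{1}{17} + 49 \cdot \frac{1}{61}\right) = -32 + 108 \left(\frac{43}{17} + \frac{49}{61}\right) = -32 + 108 \cdot \frac{3456}{1037} = -32 + \frac{373248}{1037} = \frac{340064}{1037}$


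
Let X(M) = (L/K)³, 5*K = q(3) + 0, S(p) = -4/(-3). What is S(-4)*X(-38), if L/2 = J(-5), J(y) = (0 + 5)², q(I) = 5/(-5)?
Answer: -62500000/3 ≈ -2.0833e+7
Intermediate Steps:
q(I) = -1 (q(I) = 5*(-⅕) = -1)
S(p) = 4/3 (S(p) = -4*(-⅓) = 4/3)
J(y) = 25 (J(y) = 5² = 25)
L = 50 (L = 2*25 = 50)
K = -⅕ (K = (-1 + 0)/5 = (⅕)*(-1) = -⅕ ≈ -0.20000)
X(M) = -15625000 (X(M) = (50/(-⅕))³ = (50*(-5))³ = (-250)³ = -15625000)
S(-4)*X(-38) = (4/3)*(-15625000) = -62500000/3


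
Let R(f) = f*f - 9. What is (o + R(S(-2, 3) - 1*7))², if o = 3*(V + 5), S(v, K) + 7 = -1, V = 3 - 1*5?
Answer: 50625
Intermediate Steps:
V = -2 (V = 3 - 5 = -2)
S(v, K) = -8 (S(v, K) = -7 - 1 = -8)
o = 9 (o = 3*(-2 + 5) = 3*3 = 9)
R(f) = -9 + f² (R(f) = f² - 9 = -9 + f²)
(o + R(S(-2, 3) - 1*7))² = (9 + (-9 + (-8 - 1*7)²))² = (9 + (-9 + (-8 - 7)²))² = (9 + (-9 + (-15)²))² = (9 + (-9 + 225))² = (9 + 216)² = 225² = 50625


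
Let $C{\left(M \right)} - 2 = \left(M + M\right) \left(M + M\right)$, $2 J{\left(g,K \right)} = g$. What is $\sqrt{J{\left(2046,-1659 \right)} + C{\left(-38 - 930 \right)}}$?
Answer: $3 \sqrt{416569} \approx 1936.3$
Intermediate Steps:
$J{\left(g,K \right)} = \frac{g}{2}$
$C{\left(M \right)} = 2 + 4 M^{2}$ ($C{\left(M \right)} = 2 + \left(M + M\right) \left(M + M\right) = 2 + 2 M 2 M = 2 + 4 M^{2}$)
$\sqrt{J{\left(2046,-1659 \right)} + C{\left(-38 - 930 \right)}} = \sqrt{\frac{1}{2} \cdot 2046 + \left(2 + 4 \left(-38 - 930\right)^{2}\right)} = \sqrt{1023 + \left(2 + 4 \left(-38 - 930\right)^{2}\right)} = \sqrt{1023 + \left(2 + 4 \left(-968\right)^{2}\right)} = \sqrt{1023 + \left(2 + 4 \cdot 937024\right)} = \sqrt{1023 + \left(2 + 3748096\right)} = \sqrt{1023 + 3748098} = \sqrt{3749121} = 3 \sqrt{416569}$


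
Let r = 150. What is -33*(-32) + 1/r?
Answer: 158401/150 ≈ 1056.0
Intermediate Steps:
-33*(-32) + 1/r = -33*(-32) + 1/150 = 1056 + 1/150 = 158401/150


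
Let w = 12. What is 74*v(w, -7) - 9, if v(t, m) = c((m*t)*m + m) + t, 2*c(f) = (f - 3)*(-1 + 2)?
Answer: 22265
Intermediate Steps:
c(f) = -3/2 + f/2 (c(f) = ((f - 3)*(-1 + 2))/2 = ((-3 + f)*1)/2 = (-3 + f)/2 = -3/2 + f/2)
v(t, m) = -3/2 + t + m/2 + t*m**2/2 (v(t, m) = (-3/2 + ((m*t)*m + m)/2) + t = (-3/2 + (t*m**2 + m)/2) + t = (-3/2 + (m + t*m**2)/2) + t = (-3/2 + (m/2 + t*m**2/2)) + t = (-3/2 + m/2 + t*m**2/2) + t = -3/2 + t + m/2 + t*m**2/2)
74*v(w, -7) - 9 = 74*(-3/2 + 12 + (1/2)*(-7)*(1 - 7*12)) - 9 = 74*(-3/2 + 12 + (1/2)*(-7)*(1 - 84)) - 9 = 74*(-3/2 + 12 + (1/2)*(-7)*(-83)) - 9 = 74*(-3/2 + 12 + 581/2) - 9 = 74*301 - 9 = 22274 - 9 = 22265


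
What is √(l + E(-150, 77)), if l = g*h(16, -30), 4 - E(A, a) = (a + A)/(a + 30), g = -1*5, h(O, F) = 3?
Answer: 4*I*√7383/107 ≈ 3.2121*I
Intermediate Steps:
g = -5
E(A, a) = 4 - (A + a)/(30 + a) (E(A, a) = 4 - (a + A)/(a + 30) = 4 - (A + a)/(30 + a))
l = -15 (l = -5*3 = -15)
√(l + E(-150, 77)) = √(-15 + (120 - 1*(-150) + 3*77)/(30 + 77)) = √(-15 + (120 + 150 + 231)/107) = √(-15 + (1/107)*501) = √(-15 + 501/107) = √(-1104/107) = 4*I*√7383/107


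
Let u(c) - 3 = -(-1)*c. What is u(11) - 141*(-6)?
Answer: 860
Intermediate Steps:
u(c) = 3 + c (u(c) = 3 - (-1)*c = 3 + c)
u(11) - 141*(-6) = (3 + 11) - 141*(-6) = 14 + 846 = 860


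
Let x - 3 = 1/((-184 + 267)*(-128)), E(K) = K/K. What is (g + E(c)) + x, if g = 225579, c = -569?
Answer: 2396593791/10624 ≈ 2.2558e+5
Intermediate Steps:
E(K) = 1
x = 31871/10624 (x = 3 + 1/((-184 + 267)*(-128)) = 3 + 1/(83*(-128)) = 3 + 1/(-10624) = 3 - 1/10624 = 31871/10624 ≈ 2.9999)
(g + E(c)) + x = (225579 + 1) + 31871/10624 = 225580 + 31871/10624 = 2396593791/10624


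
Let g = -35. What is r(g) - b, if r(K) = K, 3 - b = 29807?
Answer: 29769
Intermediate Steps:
b = -29804 (b = 3 - 1*29807 = 3 - 29807 = -29804)
r(g) - b = -35 - 1*(-29804) = -35 + 29804 = 29769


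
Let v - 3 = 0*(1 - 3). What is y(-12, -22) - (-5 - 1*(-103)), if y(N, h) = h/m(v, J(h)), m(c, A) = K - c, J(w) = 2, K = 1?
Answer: -87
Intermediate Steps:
v = 3 (v = 3 + 0*(1 - 3) = 3 + 0*(-2) = 3 + 0 = 3)
m(c, A) = 1 - c
y(N, h) = -h/2 (y(N, h) = h/(1 - 1*3) = h/(1 - 3) = h/(-2) = h*(-½) = -h/2)
y(-12, -22) - (-5 - 1*(-103)) = -½*(-22) - (-5 - 1*(-103)) = 11 - (-5 + 103) = 11 - 1*98 = 11 - 98 = -87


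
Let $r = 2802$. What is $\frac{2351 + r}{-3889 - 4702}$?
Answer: $- \frac{5153}{8591} \approx -0.59981$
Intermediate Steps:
$\frac{2351 + r}{-3889 - 4702} = \frac{2351 + 2802}{-3889 - 4702} = \frac{5153}{-8591} = 5153 \left(- \frac{1}{8591}\right) = - \frac{5153}{8591}$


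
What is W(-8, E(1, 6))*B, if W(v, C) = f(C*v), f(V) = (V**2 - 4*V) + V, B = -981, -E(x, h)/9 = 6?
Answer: -181806768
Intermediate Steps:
E(x, h) = -54 (E(x, h) = -9*6 = -54)
f(V) = V**2 - 3*V
W(v, C) = C*v*(-3 + C*v) (W(v, C) = (C*v)*(-3 + C*v) = C*v*(-3 + C*v))
W(-8, E(1, 6))*B = -54*(-8)*(-3 - 54*(-8))*(-981) = -54*(-8)*(-3 + 432)*(-981) = -54*(-8)*429*(-981) = 185328*(-981) = -181806768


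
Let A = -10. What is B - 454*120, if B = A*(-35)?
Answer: -54130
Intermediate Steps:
B = 350 (B = -10*(-35) = 350)
B - 454*120 = 350 - 454*120 = 350 - 54480 = -54130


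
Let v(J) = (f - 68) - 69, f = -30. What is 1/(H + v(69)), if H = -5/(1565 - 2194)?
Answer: -629/105038 ≈ -0.0059883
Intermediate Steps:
v(J) = -167 (v(J) = (-30 - 68) - 69 = -98 - 69 = -167)
H = 5/629 (H = -5/(-629) = -1/629*(-5) = 5/629 ≈ 0.0079491)
1/(H + v(69)) = 1/(5/629 - 167) = 1/(-105038/629) = -629/105038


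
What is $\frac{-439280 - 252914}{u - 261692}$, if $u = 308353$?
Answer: $- \frac{692194}{46661} \approx -14.835$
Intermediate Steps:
$\frac{-439280 - 252914}{u - 261692} = \frac{-439280 - 252914}{308353 - 261692} = - \frac{692194}{46661}$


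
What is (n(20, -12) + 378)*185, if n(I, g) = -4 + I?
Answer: 72890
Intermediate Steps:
(n(20, -12) + 378)*185 = ((-4 + 20) + 378)*185 = (16 + 378)*185 = 394*185 = 72890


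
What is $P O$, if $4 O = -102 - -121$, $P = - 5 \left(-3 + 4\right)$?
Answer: $- \frac{95}{4} \approx -23.75$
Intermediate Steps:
$P = -5$ ($P = \left(-5\right) 1 = -5$)
$O = \frac{19}{4}$ ($O = \frac{-102 - -121}{4} = \frac{-102 + 121}{4} = \frac{1}{4} \cdot 19 = \frac{19}{4} \approx 4.75$)
$P O = \left(-5\right) \frac{19}{4} = - \frac{95}{4}$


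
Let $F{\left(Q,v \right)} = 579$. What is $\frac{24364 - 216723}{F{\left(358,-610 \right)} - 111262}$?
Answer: $\frac{192359}{110683} \approx 1.7379$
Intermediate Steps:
$\frac{24364 - 216723}{F{\left(358,-610 \right)} - 111262} = \frac{24364 - 216723}{579 - 111262} = - \frac{192359}{-110683} = \left(-192359\right) \left(- \frac{1}{110683}\right) = \frac{192359}{110683}$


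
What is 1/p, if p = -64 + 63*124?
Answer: 1/7748 ≈ 0.00012907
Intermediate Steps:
p = 7748 (p = -64 + 7812 = 7748)
1/p = 1/7748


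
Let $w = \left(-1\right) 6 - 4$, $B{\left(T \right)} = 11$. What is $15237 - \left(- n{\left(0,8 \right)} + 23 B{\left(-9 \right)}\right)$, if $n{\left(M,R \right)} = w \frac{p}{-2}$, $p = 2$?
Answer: $14994$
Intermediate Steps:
$w = -10$ ($w = -6 - 4 = -10$)
$n{\left(M,R \right)} = 10$ ($n{\left(M,R \right)} = - 10 \frac{2}{-2} = - 10 \cdot 2 \left(- \frac{1}{2}\right) = \left(-10\right) \left(-1\right) = 10$)
$15237 - \left(- n{\left(0,8 \right)} + 23 B{\left(-9 \right)}\right) = 15237 + \left(10 - 253\right) = 15237 - 243 = 14994$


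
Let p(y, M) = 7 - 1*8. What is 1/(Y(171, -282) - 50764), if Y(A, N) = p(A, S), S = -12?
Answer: -1/50765 ≈ -1.9699e-5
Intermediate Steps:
p(y, M) = -1 (p(y, M) = 7 - 8 = -1)
Y(A, N) = -1
1/(Y(171, -282) - 50764) = 1/(-1 - 50764) = 1/(-50765) = -1/50765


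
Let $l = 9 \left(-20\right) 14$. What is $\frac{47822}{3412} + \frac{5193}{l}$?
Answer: $\frac{2855359}{238840} \approx 11.955$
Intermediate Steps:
$l = -2520$ ($l = \left(-180\right) 14 = -2520$)
$\frac{47822}{3412} + \frac{5193}{l} = \frac{47822}{3412} + \frac{5193}{-2520} = 47822 \cdot \frac{1}{3412} + 5193 \left(- \frac{1}{2520}\right) = \frac{23911}{1706} - \frac{577}{280} = \frac{2855359}{238840}$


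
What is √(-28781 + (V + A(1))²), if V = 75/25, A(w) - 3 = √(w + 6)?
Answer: √(-28781 + (6 + √7)²) ≈ 169.43*I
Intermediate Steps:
A(w) = 3 + √(6 + w) (A(w) = 3 + √(w + 6) = 3 + √(6 + w))
V = 3 (V = 75*(1/25) = 3)
√(-28781 + (V + A(1))²) = √(-28781 + (3 + (3 + √(6 + 1)))²) = √(-28781 + (3 + (3 + √7))²) = √(-28781 + (6 + √7)²)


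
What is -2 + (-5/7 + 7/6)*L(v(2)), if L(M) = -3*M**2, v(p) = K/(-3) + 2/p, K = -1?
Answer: -278/63 ≈ -4.4127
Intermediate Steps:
v(p) = 1/3 + 2/p (v(p) = -1/(-3) + 2/p = -1*(-1/3) + 2/p = 1/3 + 2/p)
-2 + (-5/7 + 7/6)*L(v(2)) = -2 + (-5/7 + 7/6)*(-3*(6 + 2)**2/36) = -2 + (-5*1/7 + 7*(1/6))*(-3*((1/3)*(1/2)*8)**2) = -2 + (-5/7 + 7/6)*(-3*(4/3)**2) = -2 + 19*(-3*16/9)/42 = -2 + (19/42)*(-16/3) = -2 - 152/63 = -278/63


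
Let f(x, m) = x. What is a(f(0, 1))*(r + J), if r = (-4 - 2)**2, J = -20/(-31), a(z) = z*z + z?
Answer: 0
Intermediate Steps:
a(z) = z + z**2 (a(z) = z**2 + z = z + z**2)
J = 20/31 (J = -20*(-1/31) = 20/31 ≈ 0.64516)
r = 36 (r = (-6)**2 = 36)
a(f(0, 1))*(r + J) = (0*(1 + 0))*(36 + 20/31) = (0*1)*(1136/31) = 0*(1136/31) = 0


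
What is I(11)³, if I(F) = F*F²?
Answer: 2357947691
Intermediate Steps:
I(F) = F³
I(11)³ = (11³)³ = 1331³ = 2357947691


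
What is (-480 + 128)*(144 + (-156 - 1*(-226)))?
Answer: -75328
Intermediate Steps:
(-480 + 128)*(144 + (-156 - 1*(-226))) = -352*(144 + (-156 + 226)) = -352*(144 + 70) = -352*214 = -75328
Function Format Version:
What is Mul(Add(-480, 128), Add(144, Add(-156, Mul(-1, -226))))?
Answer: -75328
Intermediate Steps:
Mul(Add(-480, 128), Add(144, Add(-156, Mul(-1, -226)))) = Mul(-352, Add(144, Add(-156, 226))) = Mul(-352, Add(144, 70)) = Mul(-352, 214) = -75328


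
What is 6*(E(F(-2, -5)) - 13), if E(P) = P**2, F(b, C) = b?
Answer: -54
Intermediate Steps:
6*(E(F(-2, -5)) - 13) = 6*((-2)**2 - 13) = 6*(4 - 13) = 6*(-9) = -54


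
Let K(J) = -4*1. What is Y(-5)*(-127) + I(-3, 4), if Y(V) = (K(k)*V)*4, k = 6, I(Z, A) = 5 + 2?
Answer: -10153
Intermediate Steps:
I(Z, A) = 7
K(J) = -4
Y(V) = -16*V (Y(V) = -4*V*4 = -16*V)
Y(-5)*(-127) + I(-3, 4) = -16*(-5)*(-127) + 7 = 80*(-127) + 7 = -10160 + 7 = -10153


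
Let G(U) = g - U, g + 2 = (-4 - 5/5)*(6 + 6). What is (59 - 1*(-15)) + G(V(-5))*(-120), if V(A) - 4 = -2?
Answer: 7754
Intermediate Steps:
g = -62 (g = -2 + (-4 - 5/5)*(6 + 6) = -2 + (-4 - 5*1/5)*12 = -2 + (-4 - 1)*12 = -2 - 5*12 = -2 - 60 = -62)
V(A) = 2 (V(A) = 4 - 2 = 2)
G(U) = -62 - U
(59 - 1*(-15)) + G(V(-5))*(-120) = (59 - 1*(-15)) + (-62 - 1*2)*(-120) = (59 + 15) + (-62 - 2)*(-120) = 74 - 64*(-120) = 74 + 7680 = 7754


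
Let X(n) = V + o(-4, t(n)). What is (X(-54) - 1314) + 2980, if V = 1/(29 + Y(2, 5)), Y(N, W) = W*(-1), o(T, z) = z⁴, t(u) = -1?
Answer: 40009/24 ≈ 1667.0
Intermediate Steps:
Y(N, W) = -W
V = 1/24 (V = 1/(29 - 1*5) = 1/(29 - 5) = 1/24 ≈ 0.041667)
X(n) = 25/24 (X(n) = 1/24 + (-1)⁴ = 1/24 + 1 = 25/24)
(X(-54) - 1314) + 2980 = (25/24 - 1314) + 2980 = -31511/24 + 2980 = 40009/24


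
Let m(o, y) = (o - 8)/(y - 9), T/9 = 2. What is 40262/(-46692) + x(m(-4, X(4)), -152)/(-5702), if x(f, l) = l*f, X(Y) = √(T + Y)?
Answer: -3194591411/3927007314 + 912*√22/168209 ≈ -0.78806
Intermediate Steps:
T = 18 (T = 9*2 = 18)
X(Y) = √(18 + Y)
m(o, y) = (-8 + o)/(-9 + y)
x(f, l) = f*l
40262/(-46692) + x(m(-4, X(4)), -152)/(-5702) = 40262/(-46692) + (((-8 - 4)/(-9 + √(18 + 4)))*(-152))/(-5702) = 40262*(-1/46692) + ((-12/(-9 + √22))*(-152))*(-1/5702) = -20131/23346 + (-12/(-9 + √22)*(-152))*(-1/5702) = -20131/23346 + (1824/(-9 + √22))*(-1/5702) = -20131/23346 - 912/(2851*(-9 + √22))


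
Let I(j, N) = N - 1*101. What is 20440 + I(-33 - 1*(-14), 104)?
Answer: 20443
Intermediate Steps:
I(j, N) = -101 + N (I(j, N) = N - 101 = -101 + N)
20440 + I(-33 - 1*(-14), 104) = 20440 + (-101 + 104) = 20440 + 3 = 20443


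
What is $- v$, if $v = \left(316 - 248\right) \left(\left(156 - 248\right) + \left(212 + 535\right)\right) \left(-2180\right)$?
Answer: $97097200$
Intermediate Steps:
$v = -97097200$ ($v = 68 \left(\left(156 - 248\right) + 747\right) \left(-2180\right) = 68 \left(-92 + 747\right) \left(-2180\right) = 68 \cdot 655 \left(-2180\right) = 44540 \left(-2180\right) = -97097200$)
$- v = \left(-1\right) \left(-97097200\right) = 97097200$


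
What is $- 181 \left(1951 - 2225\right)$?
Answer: $49594$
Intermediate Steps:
$- 181 \left(1951 - 2225\right) = \left(-181\right) \left(-274\right) = 49594$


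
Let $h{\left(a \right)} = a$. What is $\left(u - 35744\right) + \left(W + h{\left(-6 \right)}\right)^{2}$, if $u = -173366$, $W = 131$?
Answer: $-193485$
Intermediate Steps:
$\left(u - 35744\right) + \left(W + h{\left(-6 \right)}\right)^{2} = \left(-173366 - 35744\right) + \left(131 - 6\right)^{2} = -209110 + 125^{2} = -209110 + 15625 = -193485$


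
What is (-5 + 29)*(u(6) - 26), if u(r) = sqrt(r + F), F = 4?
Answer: -624 + 24*sqrt(10) ≈ -548.11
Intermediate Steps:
u(r) = sqrt(4 + r) (u(r) = sqrt(r + 4) = sqrt(4 + r))
(-5 + 29)*(u(6) - 26) = (-5 + 29)*(sqrt(4 + 6) - 26) = 24*(sqrt(10) - 26) = 24*(-26 + sqrt(10)) = -624 + 24*sqrt(10)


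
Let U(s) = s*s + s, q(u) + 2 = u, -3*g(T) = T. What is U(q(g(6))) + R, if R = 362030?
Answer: 362042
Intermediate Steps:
g(T) = -T/3
q(u) = -2 + u
U(s) = s + s² (U(s) = s² + s = s + s²)
U(q(g(6))) + R = (-2 - ⅓*6)*(1 + (-2 - ⅓*6)) + 362030 = (-2 - 2)*(1 + (-2 - 2)) + 362030 = -4*(1 - 4) + 362030 = -4*(-3) + 362030 = 12 + 362030 = 362042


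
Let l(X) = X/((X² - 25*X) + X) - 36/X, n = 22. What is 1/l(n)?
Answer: -22/47 ≈ -0.46809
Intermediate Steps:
l(X) = -36/X + X/(X² - 24*X) (l(X) = X/(X² - 24*X) - 36/X = -36/X + X/(X² - 24*X))
1/l(n) = 1/((864 - 35*22)/(22*(-24 + 22))) = 1/((1/22)*(864 - 770)/(-2)) = 1/((1/22)*(-½)*94) = 1/(-47/22) = -22/47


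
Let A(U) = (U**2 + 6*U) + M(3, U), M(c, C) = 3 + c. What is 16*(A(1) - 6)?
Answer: 112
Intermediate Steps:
A(U) = 6 + U**2 + 6*U (A(U) = (U**2 + 6*U) + (3 + 3) = (U**2 + 6*U) + 6 = 6 + U**2 + 6*U)
16*(A(1) - 6) = 16*((6 + 1**2 + 6*1) - 6) = 16*((6 + 1 + 6) - 6) = 16*(13 - 6) = 16*7 = 112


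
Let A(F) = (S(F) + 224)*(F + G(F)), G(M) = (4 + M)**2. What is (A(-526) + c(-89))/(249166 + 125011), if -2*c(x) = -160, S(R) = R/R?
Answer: 61190630/374177 ≈ 163.53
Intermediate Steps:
S(R) = 1
c(x) = 80 (c(x) = -1/2*(-160) = 80)
A(F) = 225*F + 225*(4 + F)**2 (A(F) = (1 + 224)*(F + (4 + F)**2) = 225*(F + (4 + F)**2) = 225*F + 225*(4 + F)**2)
(A(-526) + c(-89))/(249166 + 125011) = ((225*(-526) + 225*(4 - 526)**2) + 80)/(249166 + 125011) = ((-118350 + 225*(-522)**2) + 80)/374177 = ((-118350 + 225*272484) + 80)*(1/374177) = ((-118350 + 61308900) + 80)*(1/374177) = (61190550 + 80)*(1/374177) = 61190630*(1/374177) = 61190630/374177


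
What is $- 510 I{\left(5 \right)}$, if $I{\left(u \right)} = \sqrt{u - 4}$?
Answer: $-510$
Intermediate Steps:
$I{\left(u \right)} = \sqrt{-4 + u}$
$- 510 I{\left(5 \right)} = - 510 \sqrt{-4 + 5} = - 510 \sqrt{1} = \left(-510\right) 1 = -510$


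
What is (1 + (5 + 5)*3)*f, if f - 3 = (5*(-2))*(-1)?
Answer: 403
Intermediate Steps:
f = 13 (f = 3 + (5*(-2))*(-1) = 3 - 10*(-1) = 3 + 10 = 13)
(1 + (5 + 5)*3)*f = (1 + (5 + 5)*3)*13 = (1 + 10*3)*13 = (1 + 30)*13 = 31*13 = 403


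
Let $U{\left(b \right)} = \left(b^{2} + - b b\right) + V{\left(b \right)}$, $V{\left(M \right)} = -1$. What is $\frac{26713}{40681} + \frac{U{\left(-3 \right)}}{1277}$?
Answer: $\frac{34071820}{51949637} \approx 0.65586$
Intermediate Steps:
$U{\left(b \right)} = -1$ ($U{\left(b \right)} = \left(b^{2} + - b b\right) - 1 = \left(b^{2} - b^{2}\right) - 1 = 0 - 1 = -1$)
$\frac{26713}{40681} + \frac{U{\left(-3 \right)}}{1277} = \frac{26713}{40681} - \frac{1}{1277} = \frac{34071820}{51949637}$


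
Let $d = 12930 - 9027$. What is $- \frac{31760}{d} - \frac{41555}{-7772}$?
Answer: $- \frac{84649555}{30334116} \approx -2.7906$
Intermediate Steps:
$d = 3903$ ($d = 12930 - 9027 = 3903$)
$- \frac{31760}{d} - \frac{41555}{-7772} = - \frac{31760}{3903} - \frac{41555}{-7772} = \left(-31760\right) \frac{1}{3903} - - \frac{41555}{7772} = - \frac{31760}{3903} + \frac{41555}{7772} = - \frac{84649555}{30334116}$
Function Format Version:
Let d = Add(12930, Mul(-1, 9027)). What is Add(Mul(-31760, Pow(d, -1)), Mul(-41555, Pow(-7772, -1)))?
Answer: Rational(-84649555, 30334116) ≈ -2.7906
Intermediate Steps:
d = 3903 (d = Add(12930, -9027) = 3903)
Add(Mul(-31760, Pow(d, -1)), Mul(-41555, Pow(-7772, -1))) = Add(Mul(-31760, Pow(3903, -1)), Mul(-41555, Pow(-7772, -1))) = Add(Mul(-31760, Rational(1, 3903)), Mul(-41555, Rational(-1, 7772))) = Add(Rational(-31760, 3903), Rational(41555, 7772)) = Rational(-84649555, 30334116)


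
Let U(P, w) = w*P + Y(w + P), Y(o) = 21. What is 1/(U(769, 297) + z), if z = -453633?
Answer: -1/225219 ≈ -4.4401e-6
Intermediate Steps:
U(P, w) = 21 + P*w (U(P, w) = w*P + 21 = P*w + 21 = 21 + P*w)
1/(U(769, 297) + z) = 1/((21 + 769*297) - 453633) = 1/((21 + 228393) - 453633) = 1/(228414 - 453633) = 1/(-225219) = -1/225219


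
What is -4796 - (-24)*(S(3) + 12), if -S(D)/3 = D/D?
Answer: -4580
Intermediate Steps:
S(D) = -3 (S(D) = -3*D/D = -3*1 = -3)
-4796 - (-24)*(S(3) + 12) = -4796 - (-24)*(-3 + 12) = -4796 - (-24)*9 = -4796 - 1*(-216) = -4796 + 216 = -4580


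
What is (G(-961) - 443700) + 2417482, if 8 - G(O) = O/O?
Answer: 1973789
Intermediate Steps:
G(O) = 7 (G(O) = 8 - O/O = 8 - 1*1 = 8 - 1 = 7)
(G(-961) - 443700) + 2417482 = (7 - 443700) + 2417482 = -443693 + 2417482 = 1973789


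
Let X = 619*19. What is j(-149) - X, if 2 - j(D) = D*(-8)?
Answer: -12951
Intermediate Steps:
j(D) = 2 + 8*D (j(D) = 2 - D*(-8) = 2 - (-8)*D = 2 + 8*D)
X = 11761
j(-149) - X = (2 + 8*(-149)) - 1*11761 = (2 - 1192) - 11761 = -1190 - 11761 = -12951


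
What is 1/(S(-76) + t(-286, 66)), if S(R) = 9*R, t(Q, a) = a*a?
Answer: 1/3672 ≈ 0.00027233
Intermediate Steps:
t(Q, a) = a²
1/(S(-76) + t(-286, 66)) = 1/(9*(-76) + 66²) = 1/(-684 + 4356) = 1/3672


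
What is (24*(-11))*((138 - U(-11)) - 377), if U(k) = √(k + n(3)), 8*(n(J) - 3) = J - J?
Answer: 63096 + 528*I*√2 ≈ 63096.0 + 746.71*I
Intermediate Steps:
n(J) = 3 (n(J) = 3 + (J - J)/8 = 3 + (⅛)*0 = 3 + 0 = 3)
U(k) = √(3 + k) (U(k) = √(k + 3) = √(3 + k))
(24*(-11))*((138 - U(-11)) - 377) = (24*(-11))*((138 - √(3 - 11)) - 377) = -264*((138 - √(-8)) - 377) = -264*((138 - 2*I*√2) - 377) = -264*(-239 - 2*I*√2) = 63096 + 528*I*√2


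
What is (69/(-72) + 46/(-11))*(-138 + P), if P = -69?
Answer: 93633/88 ≈ 1064.0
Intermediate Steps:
(69/(-72) + 46/(-11))*(-138 + P) = (69/(-72) + 46/(-11))*(-138 - 69) = (69*(-1/72) + 46*(-1/11))*(-207) = (-23/24 - 46/11)*(-207) = -1357/264*(-207) = 93633/88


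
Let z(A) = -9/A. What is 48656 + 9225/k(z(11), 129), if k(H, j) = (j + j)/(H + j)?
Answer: 25182163/473 ≈ 53239.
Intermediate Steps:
k(H, j) = 2*j/(H + j) (k(H, j) = (2*j)/(H + j) = 2*j/(H + j))
48656 + 9225/k(z(11), 129) = 48656 + 9225/((2*129/(-9/11 + 129))) = 48656 + 9225/((2*129/(1410/11))) = 48656 + 9225/((2*129*(11/1410))) = 48656 + 9225/(473/235) = 48656 + 9225*(235/473) = 48656 + 2167875/473 = 25182163/473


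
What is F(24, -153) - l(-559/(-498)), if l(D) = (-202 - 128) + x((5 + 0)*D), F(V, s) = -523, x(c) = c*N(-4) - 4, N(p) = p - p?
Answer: -189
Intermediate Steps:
N(p) = 0
x(c) = -4 (x(c) = c*0 - 4 = 0 - 4 = -4)
l(D) = -334 (l(D) = (-202 - 128) - 4 = -330 - 4 = -334)
F(24, -153) - l(-559/(-498)) = -523 - 1*(-334) = -523 + 334 = -189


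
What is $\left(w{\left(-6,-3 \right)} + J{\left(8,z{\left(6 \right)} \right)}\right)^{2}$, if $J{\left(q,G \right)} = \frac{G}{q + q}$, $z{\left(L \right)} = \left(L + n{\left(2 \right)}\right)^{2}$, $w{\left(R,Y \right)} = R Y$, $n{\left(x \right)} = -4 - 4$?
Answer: $\frac{5329}{16} \approx 333.06$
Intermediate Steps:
$n{\left(x \right)} = -8$ ($n{\left(x \right)} = -4 - 4 = -8$)
$z{\left(L \right)} = \left(-8 + L\right)^{2}$ ($z{\left(L \right)} = \left(L - 8\right)^{2} = \left(-8 + L\right)^{2}$)
$J{\left(q,G \right)} = \frac{G}{2 q}$
$\left(w{\left(-6,-3 \right)} + J{\left(8,z{\left(6 \right)} \right)}\right)^{2} = \left(\left(-6\right) \left(-3\right) + \frac{\left(-8 + 6\right)^{2}}{2 \cdot 8}\right)^{2} = \left(18 + \frac{1}{2} \left(-2\right)^{2} \cdot \frac{1}{8}\right)^{2} = \left(18 + \frac{1}{2} \cdot 4 \cdot \frac{1}{8}\right)^{2} = \left(18 + \frac{1}{4}\right)^{2} = \left(\frac{73}{4}\right)^{2} = \frac{5329}{16}$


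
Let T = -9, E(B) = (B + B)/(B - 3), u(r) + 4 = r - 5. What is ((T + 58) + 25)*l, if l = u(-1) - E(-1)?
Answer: -777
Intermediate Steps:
u(r) = -9 + r (u(r) = -4 + (r - 5) = -4 + (-5 + r) = -9 + r)
E(B) = 2*B/(-3 + B) (E(B) = (2*B)/(-3 + B) = 2*B/(-3 + B))
l = -21/2 (l = (-9 - 1) - 2*(-1)/(-3 - 1) = -10 - 2*(-1)/(-4) = -10 - 2*(-1)*(-1)/4 = -10 - 1*½ = -10 - ½ = -21/2 ≈ -10.500)
((T + 58) + 25)*l = ((-9 + 58) + 25)*(-21/2) = (49 + 25)*(-21/2) = 74*(-21/2) = -777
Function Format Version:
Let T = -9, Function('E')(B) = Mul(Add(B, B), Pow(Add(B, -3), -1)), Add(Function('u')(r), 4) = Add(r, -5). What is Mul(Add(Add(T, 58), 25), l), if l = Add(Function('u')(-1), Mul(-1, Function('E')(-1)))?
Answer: -777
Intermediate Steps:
Function('u')(r) = Add(-9, r) (Function('u')(r) = Add(-4, Add(r, -5)) = Add(-4, Add(-5, r)) = Add(-9, r))
Function('E')(B) = Mul(2, B, Pow(Add(-3, B), -1)) (Function('E')(B) = Mul(Mul(2, B), Pow(Add(-3, B), -1)) = Mul(2, B, Pow(Add(-3, B), -1)))
l = Rational(-21, 2) (l = Add(Add(-9, -1), Mul(-1, Mul(2, -1, Pow(Add(-3, -1), -1)))) = Add(-10, Mul(-1, Mul(2, -1, Pow(-4, -1)))) = Add(-10, Mul(-1, Mul(2, -1, Rational(-1, 4)))) = Add(-10, Mul(-1, Rational(1, 2))) = Add(-10, Rational(-1, 2)) = Rational(-21, 2) ≈ -10.500)
Mul(Add(Add(T, 58), 25), l) = Mul(Add(Add(-9, 58), 25), Rational(-21, 2)) = Mul(Add(49, 25), Rational(-21, 2)) = Mul(74, Rational(-21, 2)) = -777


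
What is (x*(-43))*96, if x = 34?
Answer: -140352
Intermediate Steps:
(x*(-43))*96 = (34*(-43))*96 = -1462*96 = -140352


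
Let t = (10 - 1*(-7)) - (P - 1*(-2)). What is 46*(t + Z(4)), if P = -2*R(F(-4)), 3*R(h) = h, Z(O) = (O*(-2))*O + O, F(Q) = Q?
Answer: -2162/3 ≈ -720.67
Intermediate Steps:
Z(O) = O - 2*O² (Z(O) = (-2*O)*O + O = -2*O² + O = O - 2*O²)
R(h) = h/3
P = 8/3 (P = -2*(-4)/3 = -2*(-4/3) = 8/3 ≈ 2.6667)
t = 37/3 (t = (10 - 1*(-7)) - (8/3 - 1*(-2)) = (10 + 7) - (8/3 + 2) = 17 - 1*14/3 = 17 - 14/3 = 37/3 ≈ 12.333)
46*(t + Z(4)) = 46*(37/3 + 4*(1 - 2*4)) = 46*(37/3 + 4*(1 - 8)) = 46*(37/3 + 4*(-7)) = 46*(37/3 - 28) = 46*(-47/3) = -2162/3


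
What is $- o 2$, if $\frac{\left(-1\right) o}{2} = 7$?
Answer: $28$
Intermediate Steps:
$o = -14$ ($o = \left(-2\right) 7 = -14$)
$- o 2 = \left(-1\right) \left(-14\right) 2 = 14 \cdot 2 = 28$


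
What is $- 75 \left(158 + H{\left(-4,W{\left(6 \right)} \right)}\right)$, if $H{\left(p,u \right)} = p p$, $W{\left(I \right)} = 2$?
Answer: $-13050$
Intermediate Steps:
$H{\left(p,u \right)} = p^{2}$
$- 75 \left(158 + H{\left(-4,W{\left(6 \right)} \right)}\right) = - 75 \left(158 + \left(-4\right)^{2}\right) = - 75 \left(158 + 16\right) = \left(-75\right) 174 = -13050$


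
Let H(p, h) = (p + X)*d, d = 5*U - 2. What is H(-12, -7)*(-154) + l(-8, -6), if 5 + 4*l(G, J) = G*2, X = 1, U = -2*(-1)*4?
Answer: 257467/4 ≈ 64367.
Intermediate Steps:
U = 8 (U = 2*4 = 8)
d = 38 (d = 5*8 - 2 = 40 - 2 = 38)
l(G, J) = -5/4 + G/2 (l(G, J) = -5/4 + (G*2)/4 = -5/4 + (2*G)/4 = -5/4 + G/2)
H(p, h) = 38 + 38*p (H(p, h) = (p + 1)*38 = (1 + p)*38 = 38 + 38*p)
H(-12, -7)*(-154) + l(-8, -6) = (38 + 38*(-12))*(-154) + (-5/4 + (½)*(-8)) = (38 - 456)*(-154) + (-5/4 - 4) = -418*(-154) - 21/4 = 64372 - 21/4 = 257467/4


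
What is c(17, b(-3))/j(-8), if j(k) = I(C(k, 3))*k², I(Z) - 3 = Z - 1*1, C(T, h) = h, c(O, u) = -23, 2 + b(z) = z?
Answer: -23/320 ≈ -0.071875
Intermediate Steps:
b(z) = -2 + z
I(Z) = 2 + Z (I(Z) = 3 + (Z - 1*1) = 3 + (Z - 1) = 3 + (-1 + Z) = 2 + Z)
j(k) = 5*k² (j(k) = (2 + 3)*k² = 5*k²)
c(17, b(-3))/j(-8) = -23/(5*(-8)²) = -23/(5*64) = -23/320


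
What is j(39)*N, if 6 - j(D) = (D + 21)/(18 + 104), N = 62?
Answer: 20832/61 ≈ 341.51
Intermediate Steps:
j(D) = 711/122 - D/122 (j(D) = 6 - (D + 21)/(18 + 104) = 6 - (21 + D)/122 = 6 - (21/122 + D/122) = 6 + (-21/122 - D/122) = 711/122 - D/122)
j(39)*N = (711/122 - 1/122*39)*62 = (711/122 - 39/122)*62 = (336/61)*62 = 20832/61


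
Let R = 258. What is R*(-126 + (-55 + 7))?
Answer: -44892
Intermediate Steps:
R*(-126 + (-55 + 7)) = 258*(-126 + (-55 + 7)) = 258*(-126 - 48) = 258*(-174) = -44892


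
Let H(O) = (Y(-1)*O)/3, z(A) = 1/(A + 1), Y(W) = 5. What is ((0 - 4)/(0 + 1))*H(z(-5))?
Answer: 5/3 ≈ 1.6667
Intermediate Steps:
z(A) = 1/(1 + A)
H(O) = 5*O/3 (H(O) = (5*O)/3 = (5*O)*(⅓) = 5*O/3)
((0 - 4)/(0 + 1))*H(z(-5)) = ((0 - 4)/(0 + 1))*(5/(3*(1 - 5))) = (-4/1)*((5/3)/(-4)) = (-4*1)*((5/3)*(-¼)) = -4*(-5/12) = 5/3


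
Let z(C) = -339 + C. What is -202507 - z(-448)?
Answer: -201720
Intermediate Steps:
-202507 - z(-448) = -202507 - (-339 - 448) = -202507 - 1*(-787) = -202507 + 787 = -201720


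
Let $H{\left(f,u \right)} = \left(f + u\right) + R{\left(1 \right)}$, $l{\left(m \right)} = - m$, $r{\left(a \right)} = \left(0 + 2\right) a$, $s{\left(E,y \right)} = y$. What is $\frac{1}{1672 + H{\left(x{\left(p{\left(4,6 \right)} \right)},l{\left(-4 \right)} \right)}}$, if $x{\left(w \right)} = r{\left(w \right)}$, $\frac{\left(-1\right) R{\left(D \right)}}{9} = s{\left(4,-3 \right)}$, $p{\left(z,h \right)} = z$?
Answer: $\frac{1}{1711} \approx 0.00058445$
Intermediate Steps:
$r{\left(a \right)} = 2 a$
$R{\left(D \right)} = 27$ ($R{\left(D \right)} = \left(-9\right) \left(-3\right) = 27$)
$x{\left(w \right)} = 2 w$
$H{\left(f,u \right)} = 27 + f + u$ ($H{\left(f,u \right)} = \left(f + u\right) + 27 = 27 + f + u$)
$\frac{1}{1672 + H{\left(x{\left(p{\left(4,6 \right)} \right)},l{\left(-4 \right)} \right)}} = \frac{1}{1672 + \left(27 + 2 \cdot 4 - -4\right)} = \frac{1}{1672 + \left(27 + 8 + 4\right)} = \frac{1}{1672 + 39} = \frac{1}{1711}$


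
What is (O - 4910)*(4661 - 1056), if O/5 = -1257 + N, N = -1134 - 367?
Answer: -67413500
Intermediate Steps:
N = -1501
O = -13790 (O = 5*(-1257 - 1501) = 5*(-2758) = -13790)
(O - 4910)*(4661 - 1056) = (-13790 - 4910)*(4661 - 1056) = -18700*3605 = -67413500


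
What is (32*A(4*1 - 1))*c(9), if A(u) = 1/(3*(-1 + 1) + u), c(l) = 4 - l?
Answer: -160/3 ≈ -53.333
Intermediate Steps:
A(u) = 1/u (A(u) = 1/(3*0 + u) = 1/(0 + u) = 1/u)
(32*A(4*1 - 1))*c(9) = (32/(4*1 - 1))*(4 - 1*9) = (32/(4 - 1))*(4 - 9) = (32/3)*(-5) = -160/3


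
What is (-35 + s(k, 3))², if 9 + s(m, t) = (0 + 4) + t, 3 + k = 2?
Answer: 1369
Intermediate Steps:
k = -1 (k = -3 + 2 = -1)
s(m, t) = -5 + t (s(m, t) = -9 + ((0 + 4) + t) = -9 + (4 + t) = -5 + t)
(-35 + s(k, 3))² = (-35 + (-5 + 3))² = (-35 - 2)² = (-37)² = 1369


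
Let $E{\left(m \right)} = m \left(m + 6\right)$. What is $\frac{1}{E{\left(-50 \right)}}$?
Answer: $\frac{1}{2200} \approx 0.00045455$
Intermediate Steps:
$E{\left(m \right)} = m \left(6 + m\right)$
$\frac{1}{E{\left(-50 \right)}} = \frac{1}{\left(-50\right) \left(6 - 50\right)} = \frac{1}{\left(-50\right) \left(-44\right)} = \frac{1}{2200}$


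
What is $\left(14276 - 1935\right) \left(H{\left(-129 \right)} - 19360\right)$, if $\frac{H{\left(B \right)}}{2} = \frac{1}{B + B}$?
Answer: $- \frac{716765567}{3} \approx -2.3892 \cdot 10^{8}$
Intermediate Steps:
$H{\left(B \right)} = \frac{1}{B}$ ($H{\left(B \right)} = \frac{2}{B + B} = \frac{2}{2 B} = 2 \frac{1}{2 B} = \frac{1}{B}$)
$\left(14276 - 1935\right) \left(H{\left(-129 \right)} - 19360\right) = \left(14276 - 1935\right) \left(\frac{1}{-129} - 19360\right) = 12341 \left(- \frac{1}{129} - 19360\right) = 12341 \left(- \frac{2497441}{129}\right) = - \frac{716765567}{3}$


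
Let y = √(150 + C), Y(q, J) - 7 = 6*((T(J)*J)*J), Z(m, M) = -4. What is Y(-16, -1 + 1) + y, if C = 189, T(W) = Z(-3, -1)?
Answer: 7 + √339 ≈ 25.412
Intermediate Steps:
T(W) = -4
Y(q, J) = 7 - 24*J² (Y(q, J) = 7 + 6*((-4*J)*J) = 7 + 6*(-4*J²) = 7 - 24*J²)
y = √339 (y = √(150 + 189) = √339 ≈ 18.412)
Y(-16, -1 + 1) + y = (7 - 24*(-1 + 1)²) + √339 = (7 - 24*0²) + √339 = (7 - 24*0) + √339 = (7 + 0) + √339 = 7 + √339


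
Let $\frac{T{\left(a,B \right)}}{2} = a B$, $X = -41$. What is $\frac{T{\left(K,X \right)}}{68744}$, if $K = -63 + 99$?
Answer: $- \frac{369}{8593} \approx -0.042942$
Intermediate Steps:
$K = 36$
$T{\left(a,B \right)} = 2 B a$ ($T{\left(a,B \right)} = 2 a B = 2 B a$)
$\frac{T{\left(K,X \right)}}{68744} = \frac{2 \left(-41\right) 36}{68744} = \left(-2952\right) \frac{1}{68744} = - \frac{369}{8593}$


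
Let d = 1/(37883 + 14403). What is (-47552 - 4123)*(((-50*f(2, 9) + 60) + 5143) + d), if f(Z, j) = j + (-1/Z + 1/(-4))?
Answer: -497821216950/2011 ≈ -2.4755e+8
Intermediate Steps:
f(Z, j) = -1/4 + j - 1/Z (f(Z, j) = j + (-1/Z + 1*(-1/4)) = j + (-1/Z - 1/4) = j + (-1/4 - 1/Z) = -1/4 + j - 1/Z)
d = 1/52286 ≈ 1.9126e-5
(-47552 - 4123)*(((-50*f(2, 9) + 60) + 5143) + d) = (-47552 - 4123)*(((-50*(-1/4 + 9 - 1/2) + 60) + 5143) + 1/52286) = -51675*(((-50*(-1/4 + 9 - 1*1/2) + 60) + 5143) + 1/52286) = -51675*(((-50*(-1/4 + 9 - 1/2) + 60) + 5143) + 1/52286) = -51675*(((-50*33/4 + 60) + 5143) + 1/52286) = -51675*(((-825/2 + 60) + 5143) + 1/52286) = -51675*((-705/2 + 5143) + 1/52286) = -51675*(9581/2 + 1/52286) = -51675*125238042/26143 = -497821216950/2011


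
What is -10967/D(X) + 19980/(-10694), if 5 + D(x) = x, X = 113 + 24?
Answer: -5450839/64164 ≈ -84.952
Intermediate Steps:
X = 137
D(x) = -5 + x
-10967/D(X) + 19980/(-10694) = -10967/(-5 + 137) + 19980/(-10694) = -10967/132 + 19980*(-1/10694) = -10967*1/132 - 9990/5347 = -997/12 - 9990/5347 = -5450839/64164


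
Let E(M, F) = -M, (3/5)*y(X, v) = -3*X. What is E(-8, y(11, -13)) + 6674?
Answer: 6682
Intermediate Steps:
y(X, v) = -5*X (y(X, v) = 5*(-3*X)/3 = -5*X)
E(-8, y(11, -13)) + 6674 = -1*(-8) + 6674 = 8 + 6674 = 6682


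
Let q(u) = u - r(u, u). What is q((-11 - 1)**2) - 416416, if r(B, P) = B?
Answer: -416416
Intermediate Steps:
q(u) = 0 (q(u) = u - u = 0)
q((-11 - 1)**2) - 416416 = 0 - 416416 = -416416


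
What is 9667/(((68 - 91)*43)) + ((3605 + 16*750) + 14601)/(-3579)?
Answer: -64471927/3539631 ≈ -18.214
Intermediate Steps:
9667/(((68 - 91)*43)) + ((3605 + 16*750) + 14601)/(-3579) = 9667/((-23*43)) + ((3605 + 12000) + 14601)*(-1/3579) = 9667/(-989) + (15605 + 14601)*(-1/3579) = 9667*(-1/989) + 30206*(-1/3579) = -9667/989 - 30206/3579 = -64471927/3539631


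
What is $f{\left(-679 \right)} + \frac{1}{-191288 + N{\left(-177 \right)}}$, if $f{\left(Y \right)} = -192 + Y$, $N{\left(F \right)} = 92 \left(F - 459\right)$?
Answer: $- \frac{217575801}{249800} \approx -871.0$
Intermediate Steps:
$N{\left(F \right)} = -42228 + 92 F$ ($N{\left(F \right)} = 92 \left(-459 + F\right) = -42228 + 92 F$)
$f{\left(-679 \right)} + \frac{1}{-191288 + N{\left(-177 \right)}} = \left(-192 - 679\right) + \frac{1}{-191288 + \left(-42228 + 92 \left(-177\right)\right)} = -871 + \frac{1}{-191288 - 58512} = -871 + \frac{1}{-249800} = -871 - \frac{1}{249800} = - \frac{217575801}{249800}$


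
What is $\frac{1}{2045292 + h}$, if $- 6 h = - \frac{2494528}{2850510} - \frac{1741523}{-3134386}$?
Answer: $\frac{26803795910580}{54821590772834445899} \approx 4.8893 \cdot 10^{-7}$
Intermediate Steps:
$h = \frac{1427292456539}{26803795910580}$ ($h = - \frac{- \frac{2494528}{2850510} - \frac{1741523}{-3134386}}{6} = - \frac{\left(-2494528\right) \frac{1}{2850510} - - \frac{1741523}{3134386}}{6} = - \frac{- \frac{1247264}{1425255} + \frac{1741523}{3134386}}{6} = \left(- \frac{1}{6}\right) \left(- \frac{1427292456539}{4467299318430}\right) = \frac{1427292456539}{26803795910580} \approx 0.05325$)
$\frac{1}{2045292 + h} = \frac{1}{2045292 + \frac{1427292456539}{26803795910580}} = \frac{1}{\frac{54821590772834445899}{26803795910580}} = \frac{26803795910580}{54821590772834445899}$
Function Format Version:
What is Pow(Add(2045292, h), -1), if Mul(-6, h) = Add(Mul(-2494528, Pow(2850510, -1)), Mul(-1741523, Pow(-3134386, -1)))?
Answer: Rational(26803795910580, 54821590772834445899) ≈ 4.8893e-7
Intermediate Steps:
h = Rational(1427292456539, 26803795910580) (h = Mul(Rational(-1, 6), Add(Mul(-2494528, Pow(2850510, -1)), Mul(-1741523, Pow(-3134386, -1)))) = Mul(Rational(-1, 6), Add(Mul(-2494528, Rational(1, 2850510)), Mul(-1741523, Rational(-1, 3134386)))) = Mul(Rational(-1, 6), Add(Rational(-1247264, 1425255), Rational(1741523, 3134386))) = Mul(Rational(-1, 6), Rational(-1427292456539, 4467299318430)) = Rational(1427292456539, 26803795910580) ≈ 0.053250)
Pow(Add(2045292, h), -1) = Pow(Add(2045292, Rational(1427292456539, 26803795910580)), -1) = Pow(Rational(54821590772834445899, 26803795910580), -1) = Rational(26803795910580, 54821590772834445899)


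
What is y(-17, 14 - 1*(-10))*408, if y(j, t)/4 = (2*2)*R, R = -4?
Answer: -26112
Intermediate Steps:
y(j, t) = -64 (y(j, t) = 4*((2*2)*(-4)) = 4*(4*(-4)) = 4*(-16) = -64)
y(-17, 14 - 1*(-10))*408 = -64*408 = -26112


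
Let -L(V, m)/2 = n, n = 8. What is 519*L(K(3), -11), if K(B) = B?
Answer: -8304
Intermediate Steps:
L(V, m) = -16 (L(V, m) = -2*8 = -16)
519*L(K(3), -11) = 519*(-16) = -8304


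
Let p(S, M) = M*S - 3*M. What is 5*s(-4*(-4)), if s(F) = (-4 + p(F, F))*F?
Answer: 16320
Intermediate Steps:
p(S, M) = -3*M + M*S
s(F) = F*(-4 + F*(-3 + F)) (s(F) = (-4 + F*(-3 + F))*F = F*(-4 + F*(-3 + F)))
5*s(-4*(-4)) = 5*((-4*(-4))*(-4 + (-4*(-4))*(-3 - 4*(-4)))) = 5*(16*(-4 + 16*(-3 + 16))) = 5*(16*(-4 + 16*13)) = 5*(16*(-4 + 208)) = 5*(16*204) = 5*3264 = 16320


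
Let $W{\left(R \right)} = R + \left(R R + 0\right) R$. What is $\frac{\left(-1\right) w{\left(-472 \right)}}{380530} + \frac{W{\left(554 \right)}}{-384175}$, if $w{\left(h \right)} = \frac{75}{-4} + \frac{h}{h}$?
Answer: $- \frac{51761821592347}{116952090200} \approx -442.59$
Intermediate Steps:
$w{\left(h \right)} = - \frac{71}{4}$ ($w{\left(h \right)} = 75 \left(- \frac{1}{4}\right) + 1 = - \frac{75}{4} + 1 = - \frac{71}{4}$)
$W{\left(R \right)} = R + R^{3}$ ($W{\left(R \right)} = R + \left(R^{2} + 0\right) R = R + R^{2} R = R + R^{3}$)
$\frac{\left(-1\right) w{\left(-472 \right)}}{380530} + \frac{W{\left(554 \right)}}{-384175} = \frac{\left(-1\right) \left(- \frac{71}{4}\right)}{380530} + \frac{554 + 554^{3}}{-384175} = \frac{71}{4} \cdot \frac{1}{380530} + \left(554 + 170031464\right) \left(- \frac{1}{384175}\right) = \frac{71}{1522120} + 170032018 \left(- \frac{1}{384175}\right) = \frac{71}{1522120} - \frac{170032018}{384175} = - \frac{51761821592347}{116952090200}$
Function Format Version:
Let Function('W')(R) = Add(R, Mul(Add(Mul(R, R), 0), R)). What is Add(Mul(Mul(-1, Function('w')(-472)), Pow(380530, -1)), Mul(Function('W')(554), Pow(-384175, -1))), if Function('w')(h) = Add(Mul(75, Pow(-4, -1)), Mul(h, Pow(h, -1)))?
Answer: Rational(-51761821592347, 116952090200) ≈ -442.59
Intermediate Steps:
Function('w')(h) = Rational(-71, 4) (Function('w')(h) = Add(Mul(75, Rational(-1, 4)), 1) = Add(Rational(-75, 4), 1) = Rational(-71, 4))
Function('W')(R) = Add(R, Pow(R, 3)) (Function('W')(R) = Add(R, Mul(Add(Pow(R, 2), 0), R)) = Add(R, Mul(Pow(R, 2), R)) = Add(R, Pow(R, 3)))
Add(Mul(Mul(-1, Function('w')(-472)), Pow(380530, -1)), Mul(Function('W')(554), Pow(-384175, -1))) = Add(Mul(Mul(-1, Rational(-71, 4)), Pow(380530, -1)), Mul(Add(554, Pow(554, 3)), Pow(-384175, -1))) = Add(Mul(Rational(71, 4), Rational(1, 380530)), Mul(Add(554, 170031464), Rational(-1, 384175))) = Add(Rational(71, 1522120), Mul(170032018, Rational(-1, 384175))) = Add(Rational(71, 1522120), Rational(-170032018, 384175)) = Rational(-51761821592347, 116952090200)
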